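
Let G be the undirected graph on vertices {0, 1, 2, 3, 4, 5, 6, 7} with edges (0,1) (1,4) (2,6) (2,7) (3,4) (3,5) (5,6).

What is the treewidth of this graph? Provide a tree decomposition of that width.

Treewidth 1.
Bags: B1 = {0, 1}  B2 = {1, 4}  B3 = {3, 4}  B4 = {3, 5}  B5 = {5, 6}  B6 = {2, 6}  B7 = {2, 7}
Tree: B1–B2, B2–B3, B3–B4, B4–B5, B5–B6, B6–B7

Each bag holds 2 vertices, so the decomposition has width 1, which upper-bounds the treewidth. Any graph with an edge has treewidth ≥ 1, and G has the edge 0–1. Hence tw(G) = 1 exactly.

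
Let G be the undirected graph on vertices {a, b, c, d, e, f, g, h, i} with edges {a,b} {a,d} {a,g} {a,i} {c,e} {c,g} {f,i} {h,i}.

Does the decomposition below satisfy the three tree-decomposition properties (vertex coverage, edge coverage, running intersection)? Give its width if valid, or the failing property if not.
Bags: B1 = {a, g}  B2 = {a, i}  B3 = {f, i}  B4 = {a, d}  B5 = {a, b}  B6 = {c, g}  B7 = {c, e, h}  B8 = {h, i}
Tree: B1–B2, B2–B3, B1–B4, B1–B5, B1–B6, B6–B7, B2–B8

No — bags containing vertex h are not connected in the tree.

A tree decomposition must satisfy three properties: every vertex lies in some bag; for every edge, both endpoints lie together in some bag; and for every vertex, the bags containing it form a connected subtree. Here bags containing vertex h are not connected in the tree, so the decomposition is invalid.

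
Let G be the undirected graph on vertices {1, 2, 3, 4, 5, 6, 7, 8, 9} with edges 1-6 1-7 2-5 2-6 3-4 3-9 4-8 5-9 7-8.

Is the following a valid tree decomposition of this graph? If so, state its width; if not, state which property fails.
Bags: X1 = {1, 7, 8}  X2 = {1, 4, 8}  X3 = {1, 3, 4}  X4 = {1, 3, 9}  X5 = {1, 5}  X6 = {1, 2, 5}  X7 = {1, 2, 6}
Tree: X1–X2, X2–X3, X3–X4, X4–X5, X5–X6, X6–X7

A tree decomposition must satisfy three properties: every vertex lies in some bag; for every edge, both endpoints lie together in some bag; and for every vertex, the bags containing it form a connected subtree. Here edge (9,5) lies in no bag, so the decomposition is invalid.

No — edge (9,5) lies in no bag.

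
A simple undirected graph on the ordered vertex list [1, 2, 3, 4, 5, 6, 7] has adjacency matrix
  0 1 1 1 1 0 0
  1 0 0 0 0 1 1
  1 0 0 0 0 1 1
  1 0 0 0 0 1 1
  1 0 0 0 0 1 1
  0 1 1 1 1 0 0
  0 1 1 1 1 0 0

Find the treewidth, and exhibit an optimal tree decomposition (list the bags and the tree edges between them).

Each bag holds 4 vertices, so the decomposition has width 3, which upper-bounds the treewidth. For the lower bound: the 4 vertex sets {4,6}, {1,3}, {7}, {2} are disjoint, each induces a connected subgraph, and every pair is joined by at least one edge of G. Contracting each set to a single vertex therefore yields K_{4} as a minor, and since treewidth is minor-monotone, tw(G) ≥ tw(K_{4}) = 3. Combining the bounds, tw(G) = 3.

Treewidth 3.
Bags: B1 = {1, 4, 6, 7}  B2 = {1, 3, 6, 7}  B3 = {1, 2, 6, 7}  B4 = {1, 5, 6, 7}
Tree: B1–B2, B2–B3, B3–B4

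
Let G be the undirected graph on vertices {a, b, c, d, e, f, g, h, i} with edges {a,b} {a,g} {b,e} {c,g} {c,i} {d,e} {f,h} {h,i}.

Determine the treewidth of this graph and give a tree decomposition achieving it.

The largest bag has 2 vertices, giving width 1; this decomposition certifies tw(G) ≤ 1. Any graph with an edge has treewidth ≥ 1, and G has the edge d–e. Combining the bounds, tw(G) = 1.

Treewidth 1.
Bags: B1 = {d, e}  B2 = {b, e}  B3 = {a, b}  B4 = {a, g}  B5 = {c, g}  B6 = {c, i}  B7 = {h, i}  B8 = {f, h}
Tree: B1–B2, B2–B3, B3–B4, B4–B5, B5–B6, B6–B7, B7–B8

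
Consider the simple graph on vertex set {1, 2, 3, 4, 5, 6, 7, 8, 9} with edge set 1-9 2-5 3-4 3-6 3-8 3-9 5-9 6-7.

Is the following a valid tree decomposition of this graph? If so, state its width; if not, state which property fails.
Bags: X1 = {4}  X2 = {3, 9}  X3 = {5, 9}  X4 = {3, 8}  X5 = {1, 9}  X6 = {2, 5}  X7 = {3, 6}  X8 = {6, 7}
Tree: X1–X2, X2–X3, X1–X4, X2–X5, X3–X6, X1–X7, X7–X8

No — edge (3,4) lies in no bag.

A tree decomposition must satisfy three properties: every vertex lies in some bag; for every edge, both endpoints lie together in some bag; and for every vertex, the bags containing it form a connected subtree. Here edge (3,4) lies in no bag, so the decomposition is invalid.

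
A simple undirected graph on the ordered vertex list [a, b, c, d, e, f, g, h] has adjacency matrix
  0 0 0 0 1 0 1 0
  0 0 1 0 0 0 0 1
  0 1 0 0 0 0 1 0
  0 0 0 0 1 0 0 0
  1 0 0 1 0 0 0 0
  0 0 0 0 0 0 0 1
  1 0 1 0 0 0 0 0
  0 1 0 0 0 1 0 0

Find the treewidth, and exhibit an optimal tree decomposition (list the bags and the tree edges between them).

Every bag has size at most 2, so the width is 2 − 1 = 1 and tw(G) ≤ 1. G has an edge, so its treewidth is at least 1. Therefore the treewidth is 1.

Treewidth 1.
One optimal decomposition is:
Bags: B1 = {f, h}  B2 = {b, h}  B3 = {b, c}  B4 = {c, g}  B5 = {a, g}  B6 = {a, e}  B7 = {d, e}
Tree: B1–B2, B2–B3, B3–B4, B4–B5, B5–B6, B6–B7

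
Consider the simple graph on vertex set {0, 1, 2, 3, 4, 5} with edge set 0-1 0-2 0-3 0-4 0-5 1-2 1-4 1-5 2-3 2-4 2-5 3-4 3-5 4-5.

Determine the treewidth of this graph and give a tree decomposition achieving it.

Every bag has size at most 5, so the width is 5 − 1 = 4 and tw(G) ≤ 4. On the other hand G contains the 5-clique {0, 1, 2, 4, 5}. A clique must lie in a single bag of any decomposition, so no decomposition can have width below 4. Therefore the treewidth is 4.

Treewidth 4.
One such decomposition:
Bags: B1 = {0, 1, 2, 4, 5}  B2 = {0, 2, 3, 4, 5}
Tree: B1–B2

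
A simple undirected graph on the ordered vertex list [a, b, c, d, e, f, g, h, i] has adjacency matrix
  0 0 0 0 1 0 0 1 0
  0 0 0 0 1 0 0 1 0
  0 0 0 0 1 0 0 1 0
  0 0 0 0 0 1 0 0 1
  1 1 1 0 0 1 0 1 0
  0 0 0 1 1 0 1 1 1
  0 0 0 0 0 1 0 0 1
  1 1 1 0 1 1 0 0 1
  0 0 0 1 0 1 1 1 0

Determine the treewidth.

2

A width-2 tree decomposition is:
Bags: B1 = {e, f, h}  B2 = {b, e, h}  B3 = {f, h, i}  B4 = {f, g, i}  B5 = {d, f, i}  B6 = {c, e, h}  B7 = {a, e, h}
Tree: B1–B2, B1–B3, B3–B4, B3–B5, B1–B6, B2–B7
The largest bag has 3 vertices, giving width 2; this decomposition certifies tw(G) ≤ 2. On the other hand G contains the 3-clique {d, f, i}. A clique must lie in a single bag of any decomposition, so no decomposition can have width below 2. Hence tw(G) = 2 exactly.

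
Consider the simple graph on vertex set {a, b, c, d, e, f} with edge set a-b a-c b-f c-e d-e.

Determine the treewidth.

1

A width-1 tree decomposition is:
Bags: B1 = {d, e}  B2 = {c, e}  B3 = {a, c}  B4 = {a, b}  B5 = {b, f}
Tree: B1–B2, B2–B3, B3–B4, B4–B5
Each bag holds 2 vertices, so the decomposition has width 1, which upper-bounds the treewidth. G has an edge, so its treewidth is at least 1. Combining the bounds, tw(G) = 1.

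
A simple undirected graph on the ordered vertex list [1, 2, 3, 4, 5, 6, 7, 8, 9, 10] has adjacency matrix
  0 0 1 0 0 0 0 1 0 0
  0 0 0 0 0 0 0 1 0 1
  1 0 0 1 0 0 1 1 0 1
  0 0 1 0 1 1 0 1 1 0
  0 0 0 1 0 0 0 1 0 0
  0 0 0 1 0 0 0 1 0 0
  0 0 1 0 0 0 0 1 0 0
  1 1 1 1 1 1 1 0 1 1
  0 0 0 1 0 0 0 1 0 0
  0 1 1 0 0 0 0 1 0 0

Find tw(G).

A width-2 tree decomposition is:
Bags: B1 = {3, 7, 8}  B2 = {3, 4, 8}  B3 = {4, 8, 9}  B4 = {3, 8, 10}  B5 = {1, 3, 8}  B6 = {2, 8, 10}  B7 = {4, 6, 8}  B8 = {4, 5, 8}
Tree: B1–B2, B2–B3, B2–B4, B1–B5, B4–B6, B2–B7, B3–B8
Every bag has size at most 3, so the width is 3 − 1 = 2 and tw(G) ≤ 2. Conversely, {2, 8, 10} is a clique of size 3, and the vertices of any clique must share a bag in every tree decomposition; so some bag has ≥ 3 vertices and tw(G) ≥ 2. Combining the bounds, tw(G) = 2.

2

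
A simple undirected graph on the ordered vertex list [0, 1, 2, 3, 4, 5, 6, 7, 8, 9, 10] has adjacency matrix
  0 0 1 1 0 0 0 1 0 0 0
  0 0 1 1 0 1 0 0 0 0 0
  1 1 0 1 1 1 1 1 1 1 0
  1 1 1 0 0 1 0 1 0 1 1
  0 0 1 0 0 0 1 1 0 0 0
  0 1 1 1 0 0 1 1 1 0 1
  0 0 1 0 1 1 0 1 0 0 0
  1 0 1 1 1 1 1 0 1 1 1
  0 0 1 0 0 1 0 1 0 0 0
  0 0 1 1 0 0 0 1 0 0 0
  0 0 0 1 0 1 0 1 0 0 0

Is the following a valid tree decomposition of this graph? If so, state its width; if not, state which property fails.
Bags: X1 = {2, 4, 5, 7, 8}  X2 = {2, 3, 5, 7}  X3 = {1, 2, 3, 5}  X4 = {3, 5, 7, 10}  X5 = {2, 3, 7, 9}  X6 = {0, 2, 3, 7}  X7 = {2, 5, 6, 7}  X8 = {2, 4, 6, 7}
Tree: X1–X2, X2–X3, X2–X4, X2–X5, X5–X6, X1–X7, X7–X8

A tree decomposition must satisfy three properties: every vertex lies in some bag; for every edge, both endpoints lie together in some bag; and for every vertex, the bags containing it form a connected subtree. Here bags containing vertex 4 are not connected in the tree, so the decomposition is invalid.

No — bags containing vertex 4 are not connected in the tree.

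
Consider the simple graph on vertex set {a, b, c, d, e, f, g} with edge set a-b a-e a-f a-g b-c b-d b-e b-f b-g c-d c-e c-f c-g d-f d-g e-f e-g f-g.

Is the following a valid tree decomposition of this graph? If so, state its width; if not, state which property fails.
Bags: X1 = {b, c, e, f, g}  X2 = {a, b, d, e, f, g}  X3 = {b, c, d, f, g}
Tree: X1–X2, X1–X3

No — bags containing vertex d are not connected in the tree.

A tree decomposition must satisfy three properties: every vertex lies in some bag; for every edge, both endpoints lie together in some bag; and for every vertex, the bags containing it form a connected subtree. Here bags containing vertex d are not connected in the tree, so the decomposition is invalid.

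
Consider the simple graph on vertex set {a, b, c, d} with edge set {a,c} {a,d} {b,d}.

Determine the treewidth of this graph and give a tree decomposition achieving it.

Treewidth 1.
One such decomposition:
Bags: B1 = {a, d}  B2 = {b, d}  B3 = {a, c}
Tree: B1–B2, B1–B3

The largest bag has 2 vertices, giving width 1; this decomposition certifies tw(G) ≤ 1. Since G has at least one edge (e.g. d–a), it is not an edgeless graph, so tw(G) ≥ 1. The upper and lower bounds meet at 1, so that is the treewidth.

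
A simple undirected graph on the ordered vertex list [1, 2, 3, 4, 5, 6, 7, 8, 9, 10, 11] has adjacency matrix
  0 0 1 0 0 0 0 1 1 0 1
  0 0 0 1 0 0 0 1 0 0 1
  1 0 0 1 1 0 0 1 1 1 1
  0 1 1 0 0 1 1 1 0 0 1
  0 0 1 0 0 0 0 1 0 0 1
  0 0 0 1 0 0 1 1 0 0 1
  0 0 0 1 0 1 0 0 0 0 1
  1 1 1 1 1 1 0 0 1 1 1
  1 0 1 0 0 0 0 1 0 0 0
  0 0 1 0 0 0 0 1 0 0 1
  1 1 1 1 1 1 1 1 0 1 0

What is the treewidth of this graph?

A width-3 tree decomposition is:
Bags: B1 = {2, 4, 8, 11}  B2 = {3, 4, 8, 11}  B3 = {4, 6, 8, 11}  B4 = {3, 5, 8, 11}  B5 = {3, 8, 10, 11}  B6 = {1, 3, 8, 11}  B7 = {4, 6, 7, 11}  B8 = {1, 3, 8, 9}
Tree: B1–B2, B2–B3, B2–B4, B2–B5, B5–B6, B3–B7, B6–B8
Every bag has size at most 4, so the width is 4 − 1 = 3 and tw(G) ≤ 3. Conversely, {1, 3, 8, 9} is a clique of size 4, and the vertices of any clique must share a bag in every tree decomposition; so some bag has ≥ 4 vertices and tw(G) ≥ 3. The upper and lower bounds meet at 3, so that is the treewidth.

3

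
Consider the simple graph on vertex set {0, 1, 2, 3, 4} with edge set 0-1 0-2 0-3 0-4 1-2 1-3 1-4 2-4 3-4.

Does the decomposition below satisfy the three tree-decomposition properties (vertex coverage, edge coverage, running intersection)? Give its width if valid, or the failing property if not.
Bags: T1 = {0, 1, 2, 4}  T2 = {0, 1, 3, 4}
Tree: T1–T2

Checking the three conditions: (i) the bags cover all of {0, 1, 2, 3, 4}; (ii) for each edge, some bag contains both endpoints; (iii) the bags containing any fixed vertex form a subtree. All hold, so the decomposition is valid with width 4 − 1 = 3.

Yes; width 3.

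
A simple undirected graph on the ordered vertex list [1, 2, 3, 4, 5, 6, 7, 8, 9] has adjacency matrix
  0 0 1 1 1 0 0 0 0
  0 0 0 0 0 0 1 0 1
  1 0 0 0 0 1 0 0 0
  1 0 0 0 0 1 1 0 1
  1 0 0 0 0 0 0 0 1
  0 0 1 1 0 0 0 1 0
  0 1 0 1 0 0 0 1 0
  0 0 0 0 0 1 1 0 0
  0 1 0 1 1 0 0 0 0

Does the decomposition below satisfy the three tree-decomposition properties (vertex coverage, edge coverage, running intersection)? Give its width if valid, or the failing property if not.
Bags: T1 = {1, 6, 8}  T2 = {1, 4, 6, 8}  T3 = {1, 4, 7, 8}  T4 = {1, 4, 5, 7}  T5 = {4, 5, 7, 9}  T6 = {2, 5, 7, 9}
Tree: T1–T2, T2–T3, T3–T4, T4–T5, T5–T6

No — vertex 3 appears in no bag.

A tree decomposition must satisfy three properties: every vertex lies in some bag; for every edge, both endpoints lie together in some bag; and for every vertex, the bags containing it form a connected subtree. Here vertex 3 appears in no bag, so the decomposition is invalid.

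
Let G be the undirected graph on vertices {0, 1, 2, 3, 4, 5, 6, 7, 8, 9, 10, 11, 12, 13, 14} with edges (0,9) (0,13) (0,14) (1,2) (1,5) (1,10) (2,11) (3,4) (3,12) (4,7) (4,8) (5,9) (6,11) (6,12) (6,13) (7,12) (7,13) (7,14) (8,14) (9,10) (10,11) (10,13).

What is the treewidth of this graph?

A width-3 tree decomposition is:
Bags: B1 = {3, 4, 8, 12}  B2 = {4, 7, 8, 12}  B3 = {7, 8, 12, 14}  B4 = {6, 7, 12, 14}  B5 = {6, 7, 13, 14}  B6 = {0, 6, 13, 14}  B7 = {0, 6, 11, 13}  B8 = {0, 10, 11, 13}  B9 = {0, 9, 10, 11}  B10 = {2, 9, 10, 11}  B11 = {1, 2, 9, 10}  B12 = {1, 2, 5, 9}
Tree: B1–B2, B2–B3, B3–B4, B4–B5, B5–B6, B6–B7, B7–B8, B8–B9, B9–B10, B10–B11, B11–B12
The largest bag has 4 vertices, giving width 3; this decomposition certifies tw(G) ≤ 3. For the lower bound: the 4 vertex sets {3,4,8}, {12}, {7}, {0,6,13,14} are disjoint, each induces a connected subgraph, and every pair is joined by at least one edge of G. Contracting each set to a single vertex therefore yields K_{4} as a minor, and since treewidth is minor-monotone, tw(G) ≥ tw(K_{4}) = 3. Combining the bounds, tw(G) = 3.

3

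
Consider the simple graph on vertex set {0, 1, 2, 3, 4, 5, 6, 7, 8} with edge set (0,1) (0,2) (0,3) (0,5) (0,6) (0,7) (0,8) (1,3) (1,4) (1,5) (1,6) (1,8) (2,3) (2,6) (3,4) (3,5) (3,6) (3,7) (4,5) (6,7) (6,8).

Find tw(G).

A width-3 tree decomposition is:
Bags: B1 = {0, 3, 6, 7}  B2 = {0, 1, 3, 6}  B3 = {0, 1, 3, 5}  B4 = {0, 2, 3, 6}  B5 = {1, 3, 4, 5}  B6 = {0, 1, 6, 8}
Tree: B1–B2, B2–B3, B1–B4, B3–B5, B2–B6
Every bag has size at most 4, so the width is 4 − 1 = 3 and tw(G) ≤ 3. On the other hand G contains the 4-clique {0, 1, 6, 8}. A clique must lie in a single bag of any decomposition, so no decomposition can have width below 3. Hence tw(G) = 3 exactly.

3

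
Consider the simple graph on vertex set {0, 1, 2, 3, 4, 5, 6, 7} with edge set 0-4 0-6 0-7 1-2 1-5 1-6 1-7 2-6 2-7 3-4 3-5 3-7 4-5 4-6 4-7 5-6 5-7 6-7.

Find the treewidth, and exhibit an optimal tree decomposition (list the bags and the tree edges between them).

Treewidth 3.
One optimal decomposition is:
Bags: B1 = {1, 5, 6, 7}  B2 = {4, 5, 6, 7}  B3 = {1, 2, 6, 7}  B4 = {3, 4, 5, 7}  B5 = {0, 4, 6, 7}
Tree: B1–B2, B1–B3, B2–B4, B2–B5

Every bag has size at most 4, so the width is 4 − 1 = 3 and tw(G) ≤ 3. For the lower bound, the 4 vertices {3, 4, 5, 7} are pairwise adjacent, and any tree decomposition puts a clique entirely inside one bag — forcing width ≥ 3. The upper and lower bounds meet at 3, so that is the treewidth.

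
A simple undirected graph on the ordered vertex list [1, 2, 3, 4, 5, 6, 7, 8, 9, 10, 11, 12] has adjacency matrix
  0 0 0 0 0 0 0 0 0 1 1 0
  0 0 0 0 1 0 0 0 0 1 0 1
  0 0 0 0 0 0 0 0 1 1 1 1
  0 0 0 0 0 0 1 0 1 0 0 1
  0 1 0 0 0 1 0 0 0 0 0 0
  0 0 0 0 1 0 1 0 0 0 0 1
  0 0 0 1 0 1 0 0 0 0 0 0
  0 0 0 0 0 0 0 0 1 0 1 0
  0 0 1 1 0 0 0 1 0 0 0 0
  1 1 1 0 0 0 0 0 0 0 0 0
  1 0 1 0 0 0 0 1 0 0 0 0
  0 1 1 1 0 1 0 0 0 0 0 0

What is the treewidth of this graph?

3

A width-3 tree decomposition is:
Bags: B1 = {1, 8, 9, 11}  B2 = {1, 3, 9, 11}  B3 = {1, 3, 9, 10}  B4 = {3, 4, 9, 10}  B5 = {3, 4, 10, 12}  B6 = {2, 4, 10, 12}  B7 = {2, 4, 7, 12}  B8 = {2, 6, 7, 12}  B9 = {2, 5, 6, 7}
Tree: B1–B2, B2–B3, B3–B4, B4–B5, B5–B6, B6–B7, B7–B8, B8–B9
The largest bag has 4 vertices, giving width 3; this decomposition certifies tw(G) ≤ 3. For the lower bound: the 4 vertex sets {1,8,11}, {9}, {3}, {2,4,10,12} are disjoint, each induces a connected subgraph, and every pair is joined by at least one edge of G. Contracting each set to a single vertex therefore yields K_{4} as a minor, and since treewidth is minor-monotone, tw(G) ≥ tw(K_{4}) = 3. Combining the bounds, tw(G) = 3.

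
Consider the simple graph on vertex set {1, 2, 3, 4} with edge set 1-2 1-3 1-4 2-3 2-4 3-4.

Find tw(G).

3

A width-3 tree decomposition is:
Bags: B1 = {1, 2, 3, 4}
Tree: (single bag)
A single bag containing all 4 vertices is trivially a valid decomposition of width 3. For the lower bound, the 4 vertices {1, 2, 3, 4} are pairwise adjacent, and any tree decomposition puts a clique entirely inside one bag — forcing width ≥ 3. Therefore the treewidth is 3.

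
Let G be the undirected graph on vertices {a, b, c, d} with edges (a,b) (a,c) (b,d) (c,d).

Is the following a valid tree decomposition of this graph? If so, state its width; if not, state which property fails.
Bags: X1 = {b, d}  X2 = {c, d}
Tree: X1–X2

No — vertex a appears in no bag.

A tree decomposition must satisfy three properties: every vertex lies in some bag; for every edge, both endpoints lie together in some bag; and for every vertex, the bags containing it form a connected subtree. Here vertex a appears in no bag, so the decomposition is invalid.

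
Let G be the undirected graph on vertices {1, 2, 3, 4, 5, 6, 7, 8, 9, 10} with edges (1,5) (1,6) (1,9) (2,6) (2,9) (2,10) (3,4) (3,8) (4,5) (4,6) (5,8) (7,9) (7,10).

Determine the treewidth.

2

A width-2 tree decomposition is:
Bags: B1 = {2, 7, 10}  B2 = {2, 7, 9}  B3 = {2, 6, 9}  B4 = {1, 6, 9}  B5 = {1, 4, 6}  B6 = {1, 4, 5}  B7 = {3, 4, 5}  B8 = {3, 5, 8}
Tree: B1–B2, B2–B3, B3–B4, B4–B5, B5–B6, B6–B7, B7–B8
Each bag holds 3 vertices, so the decomposition has width 2, which upper-bounds the treewidth. For the lower bound, G contains the cycle 10–7–9–2–10, so G is not a forest; only forests have treewidth ≤ 1, hence tw(G) ≥ 2. Therefore the treewidth is 2.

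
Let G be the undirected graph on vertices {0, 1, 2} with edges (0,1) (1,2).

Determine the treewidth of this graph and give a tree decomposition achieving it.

Treewidth 1.
Bags: B1 = {0, 1}  B2 = {1, 2}
Tree: B1–B2

Each bag holds 2 vertices, so the decomposition has width 1, which upper-bounds the treewidth. Any graph with an edge has treewidth ≥ 1, and G has the edge 1–0. Therefore the treewidth is 1.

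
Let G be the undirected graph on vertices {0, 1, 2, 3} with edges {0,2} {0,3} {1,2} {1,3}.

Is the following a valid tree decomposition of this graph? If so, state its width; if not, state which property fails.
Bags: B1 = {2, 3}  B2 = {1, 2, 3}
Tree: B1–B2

No — vertex 0 appears in no bag.

A tree decomposition must satisfy three properties: every vertex lies in some bag; for every edge, both endpoints lie together in some bag; and for every vertex, the bags containing it form a connected subtree. Here vertex 0 appears in no bag, so the decomposition is invalid.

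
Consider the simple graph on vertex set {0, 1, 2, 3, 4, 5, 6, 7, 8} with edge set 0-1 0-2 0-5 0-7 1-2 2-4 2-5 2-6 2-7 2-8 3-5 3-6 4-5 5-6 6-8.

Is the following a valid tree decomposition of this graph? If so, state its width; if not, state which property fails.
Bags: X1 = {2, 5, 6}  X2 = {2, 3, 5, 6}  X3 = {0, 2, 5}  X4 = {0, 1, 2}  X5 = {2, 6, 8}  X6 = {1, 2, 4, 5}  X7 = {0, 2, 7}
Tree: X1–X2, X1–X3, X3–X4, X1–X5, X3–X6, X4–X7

A tree decomposition must satisfy three properties: every vertex lies in some bag; for every edge, both endpoints lie together in some bag; and for every vertex, the bags containing it form a connected subtree. Here bags containing vertex 1 are not connected in the tree, so the decomposition is invalid.

No — bags containing vertex 1 are not connected in the tree.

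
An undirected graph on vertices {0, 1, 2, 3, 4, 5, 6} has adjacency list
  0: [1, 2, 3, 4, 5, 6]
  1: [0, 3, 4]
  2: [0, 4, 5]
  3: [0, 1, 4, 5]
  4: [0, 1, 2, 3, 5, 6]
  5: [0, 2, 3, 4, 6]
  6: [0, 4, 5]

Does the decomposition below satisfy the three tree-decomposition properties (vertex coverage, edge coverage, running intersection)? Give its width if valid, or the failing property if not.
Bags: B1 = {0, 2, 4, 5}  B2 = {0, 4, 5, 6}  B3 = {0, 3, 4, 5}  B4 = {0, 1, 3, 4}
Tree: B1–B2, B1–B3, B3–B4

Every vertex of G appears in some bag (union = {0, 1, 2, 3, 4, 5, 6}); every edge is covered by a bag; and for each vertex v the set of bags containing v is connected in the bag tree. The decomposition is therefore valid. The largest bag has 4 vertices, so the width is 3.

Yes; width 3.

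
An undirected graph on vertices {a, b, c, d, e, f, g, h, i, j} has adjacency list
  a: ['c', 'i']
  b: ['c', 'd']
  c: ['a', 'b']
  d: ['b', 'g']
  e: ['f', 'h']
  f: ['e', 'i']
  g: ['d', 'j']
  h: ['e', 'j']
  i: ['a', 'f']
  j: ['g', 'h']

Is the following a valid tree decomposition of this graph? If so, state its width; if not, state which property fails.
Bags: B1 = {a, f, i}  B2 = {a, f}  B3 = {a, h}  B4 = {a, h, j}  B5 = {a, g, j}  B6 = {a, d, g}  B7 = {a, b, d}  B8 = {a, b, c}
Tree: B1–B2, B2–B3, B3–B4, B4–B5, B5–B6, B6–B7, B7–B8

No — vertex e appears in no bag.

A tree decomposition must satisfy three properties: every vertex lies in some bag; for every edge, both endpoints lie together in some bag; and for every vertex, the bags containing it form a connected subtree. Here vertex e appears in no bag, so the decomposition is invalid.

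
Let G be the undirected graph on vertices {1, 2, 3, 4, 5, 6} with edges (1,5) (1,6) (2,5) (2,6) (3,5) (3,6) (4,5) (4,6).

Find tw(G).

2

A width-2 tree decomposition is:
Bags: B1 = {2, 5, 6}  B2 = {3, 5, 6}  B3 = {4, 5, 6}  B4 = {1, 5, 6}
Tree: B1–B2, B2–B3, B3–B4
The largest bag has 3 vertices, giving width 2; this decomposition certifies tw(G) ≤ 2. The edges 2–5–3–6–2 form a cycle, so G is not a tree and its treewidth is at least 2. Therefore the treewidth is 2.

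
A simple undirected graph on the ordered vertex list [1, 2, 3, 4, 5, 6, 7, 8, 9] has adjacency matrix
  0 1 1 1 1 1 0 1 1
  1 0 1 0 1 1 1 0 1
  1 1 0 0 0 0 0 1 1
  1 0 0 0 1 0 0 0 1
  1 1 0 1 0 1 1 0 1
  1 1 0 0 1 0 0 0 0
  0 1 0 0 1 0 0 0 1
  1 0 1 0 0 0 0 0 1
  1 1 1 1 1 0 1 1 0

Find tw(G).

A width-3 tree decomposition is:
Bags: B1 = {1, 3, 8, 9}  B2 = {1, 2, 3, 9}  B3 = {1, 2, 5, 9}  B4 = {1, 2, 5, 6}  B5 = {1, 4, 5, 9}  B6 = {2, 5, 7, 9}
Tree: B1–B2, B2–B3, B3–B4, B3–B5, B3–B6
Each bag holds 4 vertices, so the decomposition has width 3, which upper-bounds the treewidth. For the lower bound, the 4 vertices {1, 3, 8, 9} are pairwise adjacent, and any tree decomposition puts a clique entirely inside one bag — forcing width ≥ 3. Therefore the treewidth is 3.

3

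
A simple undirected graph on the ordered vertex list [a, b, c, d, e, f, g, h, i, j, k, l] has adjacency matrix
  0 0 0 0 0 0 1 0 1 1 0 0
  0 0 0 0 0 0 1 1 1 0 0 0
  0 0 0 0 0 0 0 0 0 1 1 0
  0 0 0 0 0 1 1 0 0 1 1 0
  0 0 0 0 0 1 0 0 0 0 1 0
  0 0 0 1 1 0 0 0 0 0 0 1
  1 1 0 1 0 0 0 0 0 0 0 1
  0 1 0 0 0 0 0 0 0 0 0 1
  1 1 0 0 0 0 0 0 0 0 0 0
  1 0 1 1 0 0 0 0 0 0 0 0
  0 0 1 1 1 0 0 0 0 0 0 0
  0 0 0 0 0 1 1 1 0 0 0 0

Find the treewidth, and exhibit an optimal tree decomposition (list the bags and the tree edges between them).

Treewidth 3.
Bags: B1 = {c, e, j, k}  B2 = {d, e, j, k}  B3 = {d, e, f, j}  B4 = {a, d, f, j}  B5 = {a, d, f, g}  B6 = {a, f, g, l}  B7 = {a, g, i, l}  B8 = {b, g, i, l}  B9 = {b, h, i, l}
Tree: B1–B2, B2–B3, B3–B4, B4–B5, B5–B6, B6–B7, B7–B8, B8–B9

Each bag holds 4 vertices, so the decomposition has width 3, which upper-bounds the treewidth. For the lower bound: the 4 vertex sets {c,e,k}, {j}, {d}, {a,f,g,l} are disjoint, each induces a connected subgraph, and every pair is joined by at least one edge of G. Contracting each set to a single vertex therefore yields K_{4} as a minor, and since treewidth is minor-monotone, tw(G) ≥ tw(K_{4}) = 3. Combining the bounds, tw(G) = 3.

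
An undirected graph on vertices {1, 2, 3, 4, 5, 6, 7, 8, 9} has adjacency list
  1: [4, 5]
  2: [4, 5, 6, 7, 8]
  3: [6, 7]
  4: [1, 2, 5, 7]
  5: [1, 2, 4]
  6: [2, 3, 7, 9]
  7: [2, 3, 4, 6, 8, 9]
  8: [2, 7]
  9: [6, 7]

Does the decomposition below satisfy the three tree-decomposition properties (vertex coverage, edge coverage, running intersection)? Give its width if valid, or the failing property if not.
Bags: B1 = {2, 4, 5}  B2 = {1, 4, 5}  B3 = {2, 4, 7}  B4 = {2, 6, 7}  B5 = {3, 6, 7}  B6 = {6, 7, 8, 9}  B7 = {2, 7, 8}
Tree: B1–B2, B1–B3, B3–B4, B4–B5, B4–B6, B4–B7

No — bags containing vertex 8 are not connected in the tree.

A tree decomposition must satisfy three properties: every vertex lies in some bag; for every edge, both endpoints lie together in some bag; and for every vertex, the bags containing it form a connected subtree. Here bags containing vertex 8 are not connected in the tree, so the decomposition is invalid.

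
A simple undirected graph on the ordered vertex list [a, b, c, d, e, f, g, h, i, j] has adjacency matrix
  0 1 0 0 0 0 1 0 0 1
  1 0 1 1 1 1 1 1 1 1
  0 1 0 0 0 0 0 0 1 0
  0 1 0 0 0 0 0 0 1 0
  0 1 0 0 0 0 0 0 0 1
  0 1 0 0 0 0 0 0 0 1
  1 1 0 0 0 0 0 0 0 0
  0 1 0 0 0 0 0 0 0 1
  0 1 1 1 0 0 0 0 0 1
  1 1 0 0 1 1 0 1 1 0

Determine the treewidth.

2

A width-2 tree decomposition is:
Bags: B1 = {b, e, j}  B2 = {b, f, j}  B3 = {a, b, j}  B4 = {b, i, j}  B5 = {a, b, g}  B6 = {b, h, j}  B7 = {b, c, i}  B8 = {b, d, i}
Tree: B1–B2, B2–B3, B1–B4, B3–B5, B3–B6, B4–B7, B4–B8
Each bag holds 3 vertices, so the decomposition has width 2, which upper-bounds the treewidth. On the other hand G contains the 3-clique {b, d, i}. A clique must lie in a single bag of any decomposition, so no decomposition can have width below 2. Combining the bounds, tw(G) = 2.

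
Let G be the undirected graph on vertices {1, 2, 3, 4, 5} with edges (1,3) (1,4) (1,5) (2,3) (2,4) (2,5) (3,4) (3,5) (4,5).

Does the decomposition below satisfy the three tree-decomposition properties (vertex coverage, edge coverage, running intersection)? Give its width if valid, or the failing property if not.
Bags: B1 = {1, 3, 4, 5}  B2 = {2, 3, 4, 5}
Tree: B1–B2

Vertex coverage: the bags together contain {1, 2, 3, 4, 5}, the full vertex set. Edge coverage: each edge of G has both endpoints in at least one bag. Running intersection: for every vertex, the bags containing it form a connected subtree. All three properties hold, so this is a valid tree decomposition of width max|bag| − 1 = 3, and hence tw(G) ≤ 3.

Yes; width 3.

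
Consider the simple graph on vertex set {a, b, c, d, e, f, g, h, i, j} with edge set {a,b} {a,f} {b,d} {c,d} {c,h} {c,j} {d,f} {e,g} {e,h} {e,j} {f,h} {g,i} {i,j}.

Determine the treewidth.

2

A width-2 tree decomposition is:
Bags: B1 = {e, g, i}  B2 = {e, i, j}  B3 = {e, h, j}  B4 = {c, h, j}  B5 = {c, f, h}  B6 = {c, d, f}  B7 = {a, d, f}  B8 = {a, b, d}
Tree: B1–B2, B2–B3, B3–B4, B4–B5, B5–B6, B6–B7, B7–B8
Each bag holds 3 vertices, so the decomposition has width 2, which upper-bounds the treewidth. For the lower bound, G contains the cycle g–i–j–e–g, so G is not a forest; only forests have treewidth ≤ 1, hence tw(G) ≥ 2. Hence tw(G) = 2 exactly.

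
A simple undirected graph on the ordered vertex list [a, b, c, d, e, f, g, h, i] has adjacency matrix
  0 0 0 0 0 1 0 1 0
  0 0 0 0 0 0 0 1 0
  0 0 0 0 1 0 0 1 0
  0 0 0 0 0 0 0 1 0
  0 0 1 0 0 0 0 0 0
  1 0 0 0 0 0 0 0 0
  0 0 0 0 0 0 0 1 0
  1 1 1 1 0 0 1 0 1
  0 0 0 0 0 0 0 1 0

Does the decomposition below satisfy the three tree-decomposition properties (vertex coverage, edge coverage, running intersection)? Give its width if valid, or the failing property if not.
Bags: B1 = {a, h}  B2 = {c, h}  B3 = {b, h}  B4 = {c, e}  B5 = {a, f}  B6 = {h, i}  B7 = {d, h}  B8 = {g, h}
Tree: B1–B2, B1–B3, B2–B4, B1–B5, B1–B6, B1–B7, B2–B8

Yes; width 1.

Checking the three conditions: (i) the bags cover all of {a, b, c, d, e, f, g, h, i}; (ii) for each edge, some bag contains both endpoints; (iii) the bags containing any fixed vertex form a subtree. All hold, so the decomposition is valid with width 2 − 1 = 1.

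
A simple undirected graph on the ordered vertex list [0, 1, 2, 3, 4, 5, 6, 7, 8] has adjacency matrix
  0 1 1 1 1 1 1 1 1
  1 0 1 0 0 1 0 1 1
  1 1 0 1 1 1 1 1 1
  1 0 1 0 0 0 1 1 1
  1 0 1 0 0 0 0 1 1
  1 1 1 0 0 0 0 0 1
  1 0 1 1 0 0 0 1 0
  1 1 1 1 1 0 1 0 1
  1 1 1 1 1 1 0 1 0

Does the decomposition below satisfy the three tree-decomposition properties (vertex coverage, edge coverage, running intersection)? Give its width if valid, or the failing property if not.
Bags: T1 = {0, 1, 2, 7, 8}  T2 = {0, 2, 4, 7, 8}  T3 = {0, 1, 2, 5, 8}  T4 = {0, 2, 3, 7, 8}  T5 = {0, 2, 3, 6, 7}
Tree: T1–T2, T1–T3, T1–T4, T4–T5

Yes; width 4.

Every vertex of G appears in some bag (union = {0, 1, 2, 3, 4, 5, 6, 7, 8}); every edge is covered by a bag; and for each vertex v the set of bags containing v is connected in the bag tree. The decomposition is therefore valid. The largest bag has 5 vertices, so the width is 4.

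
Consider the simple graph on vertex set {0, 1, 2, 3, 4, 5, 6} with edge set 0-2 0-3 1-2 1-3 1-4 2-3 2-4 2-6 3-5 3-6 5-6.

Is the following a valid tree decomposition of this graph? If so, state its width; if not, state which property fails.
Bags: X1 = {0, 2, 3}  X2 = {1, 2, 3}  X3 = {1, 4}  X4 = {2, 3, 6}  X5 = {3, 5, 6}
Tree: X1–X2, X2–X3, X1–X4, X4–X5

A tree decomposition must satisfy three properties: every vertex lies in some bag; for every edge, both endpoints lie together in some bag; and for every vertex, the bags containing it form a connected subtree. Here edge (2,4) lies in no bag, so the decomposition is invalid.

No — edge (2,4) lies in no bag.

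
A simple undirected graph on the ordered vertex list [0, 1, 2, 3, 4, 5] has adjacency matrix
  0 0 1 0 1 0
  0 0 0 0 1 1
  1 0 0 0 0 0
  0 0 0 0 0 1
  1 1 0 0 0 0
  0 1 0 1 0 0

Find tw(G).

A width-1 tree decomposition is:
Bags: B1 = {0, 2}  B2 = {0, 4}  B3 = {1, 4}  B4 = {1, 5}  B5 = {3, 5}
Tree: B1–B2, B2–B3, B3–B4, B4–B5
The largest bag has 2 vertices, giving width 1; this decomposition certifies tw(G) ≤ 1. Since G has at least one edge (e.g. 2–0), it is not an edgeless graph, so tw(G) ≥ 1. Hence tw(G) = 1 exactly.

1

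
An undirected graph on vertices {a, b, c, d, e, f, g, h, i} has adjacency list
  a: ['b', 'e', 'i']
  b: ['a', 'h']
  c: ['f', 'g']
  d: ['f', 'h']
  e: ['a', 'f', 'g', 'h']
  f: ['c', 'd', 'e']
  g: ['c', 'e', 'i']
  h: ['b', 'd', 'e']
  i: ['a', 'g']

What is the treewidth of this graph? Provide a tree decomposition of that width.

Treewidth 3.
One optimal decomposition is:
Bags: B1 = {a, b, g, i}  B2 = {a, b, e, g}  B3 = {b, e, g, h}  B4 = {c, e, g, h}  B5 = {c, e, f, h}  B6 = {c, d, f, h}
Tree: B1–B2, B2–B3, B3–B4, B4–B5, B5–B6

Each bag holds 4 vertices, so the decomposition has width 3, which upper-bounds the treewidth. For the lower bound: the 4 vertex sets {a,b,i}, {g}, {e}, {c,d,f,h} are disjoint, each induces a connected subgraph, and every pair is joined by at least one edge of G. Contracting each set to a single vertex therefore yields K_{4} as a minor, and since treewidth is minor-monotone, tw(G) ≥ tw(K_{4}) = 3. The upper and lower bounds meet at 3, so that is the treewidth.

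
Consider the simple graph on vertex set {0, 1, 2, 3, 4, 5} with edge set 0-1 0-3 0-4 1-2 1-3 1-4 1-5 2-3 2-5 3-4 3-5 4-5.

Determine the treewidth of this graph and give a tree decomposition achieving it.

Treewidth 3.
One optimal decomposition is:
Bags: B1 = {1, 2, 3, 5}  B2 = {1, 3, 4, 5}  B3 = {0, 1, 3, 4}
Tree: B1–B2, B2–B3

The largest bag has 4 vertices, giving width 3; this decomposition certifies tw(G) ≤ 3. On the other hand G contains the 4-clique {1, 2, 3, 5}. A clique must lie in a single bag of any decomposition, so no decomposition can have width below 3. Hence tw(G) = 3 exactly.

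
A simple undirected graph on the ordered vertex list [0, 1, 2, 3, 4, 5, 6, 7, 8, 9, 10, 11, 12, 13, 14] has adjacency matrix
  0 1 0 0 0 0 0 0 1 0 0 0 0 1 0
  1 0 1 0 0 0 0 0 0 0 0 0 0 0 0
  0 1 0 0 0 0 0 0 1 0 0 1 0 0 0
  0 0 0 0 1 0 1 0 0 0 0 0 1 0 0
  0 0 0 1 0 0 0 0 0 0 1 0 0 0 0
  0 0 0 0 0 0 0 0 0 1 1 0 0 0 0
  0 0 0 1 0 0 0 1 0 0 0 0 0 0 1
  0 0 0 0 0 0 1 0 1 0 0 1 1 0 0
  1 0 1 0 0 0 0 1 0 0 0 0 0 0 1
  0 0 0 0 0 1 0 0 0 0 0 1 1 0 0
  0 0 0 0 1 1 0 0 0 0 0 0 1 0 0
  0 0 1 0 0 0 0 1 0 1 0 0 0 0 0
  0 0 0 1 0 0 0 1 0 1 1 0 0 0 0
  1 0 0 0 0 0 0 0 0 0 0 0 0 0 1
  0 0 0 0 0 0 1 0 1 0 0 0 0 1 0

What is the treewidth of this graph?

3

A width-3 tree decomposition is:
Bags: B1 = {0, 1, 13, 14}  B2 = {0, 1, 8, 14}  B3 = {1, 2, 8, 14}  B4 = {2, 6, 8, 14}  B5 = {2, 6, 7, 8}  B6 = {2, 6, 7, 11}  B7 = {3, 6, 7, 11}  B8 = {3, 7, 11, 12}  B9 = {3, 9, 11, 12}  B10 = {3, 4, 9, 12}  B11 = {4, 9, 10, 12}  B12 = {4, 5, 9, 10}
Tree: B1–B2, B2–B3, B3–B4, B4–B5, B5–B6, B6–B7, B7–B8, B8–B9, B9–B10, B10–B11, B11–B12
Every bag has size at most 4, so the width is 4 − 1 = 3 and tw(G) ≤ 3. For the lower bound: the 4 vertex sets {0,1,13}, {14}, {8}, {2,6,7,11} are disjoint, each induces a connected subgraph, and every pair is joined by at least one edge of G. Contracting each set to a single vertex therefore yields K_{4} as a minor, and since treewidth is minor-monotone, tw(G) ≥ tw(K_{4}) = 3. Hence tw(G) = 3 exactly.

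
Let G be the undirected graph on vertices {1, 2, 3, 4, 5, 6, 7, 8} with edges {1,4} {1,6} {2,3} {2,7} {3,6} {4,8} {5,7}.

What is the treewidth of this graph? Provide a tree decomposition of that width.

Each bag holds 2 vertices, so the decomposition has width 1, which upper-bounds the treewidth. Since G has at least one edge (e.g. 8–4), it is not an edgeless graph, so tw(G) ≥ 1. Hence tw(G) = 1 exactly.

Treewidth 1.
One optimal decomposition is:
Bags: B1 = {4, 8}  B2 = {1, 4}  B3 = {1, 6}  B4 = {3, 6}  B5 = {2, 3}  B6 = {2, 7}  B7 = {5, 7}
Tree: B1–B2, B2–B3, B3–B4, B4–B5, B5–B6, B6–B7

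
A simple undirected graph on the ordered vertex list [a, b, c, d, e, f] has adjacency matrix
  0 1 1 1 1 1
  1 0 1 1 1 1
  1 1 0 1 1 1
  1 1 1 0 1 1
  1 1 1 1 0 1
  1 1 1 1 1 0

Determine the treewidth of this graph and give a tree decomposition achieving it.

Treewidth 5.
One such decomposition:
Bags: B1 = {a, b, c, d, e, f}
Tree: (single bag)

With just one bag of size 6, the width is 6 − 1 = 5, so tw(G) ≤ 5. Conversely, {a, b, c, d, e, f} is a clique of size 6, and the vertices of any clique must share a bag in every tree decomposition; so some bag has ≥ 6 vertices and tw(G) ≥ 5. The upper and lower bounds meet at 5, so that is the treewidth.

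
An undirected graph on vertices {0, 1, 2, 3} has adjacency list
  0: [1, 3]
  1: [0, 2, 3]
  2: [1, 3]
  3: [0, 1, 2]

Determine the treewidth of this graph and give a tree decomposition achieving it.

Every bag has size at most 3, so the width is 3 − 1 = 2 and tw(G) ≤ 2. Conversely, {0, 1, 3} is a clique of size 3, and the vertices of any clique must share a bag in every tree decomposition; so some bag has ≥ 3 vertices and tw(G) ≥ 2. Hence tw(G) = 2 exactly.

Treewidth 2.
Bags: B1 = {0, 1, 3}  B2 = {1, 2, 3}
Tree: B1–B2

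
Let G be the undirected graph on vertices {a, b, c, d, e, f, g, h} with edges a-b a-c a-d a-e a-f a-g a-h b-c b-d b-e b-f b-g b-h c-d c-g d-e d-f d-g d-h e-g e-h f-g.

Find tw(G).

4

A width-4 tree decomposition is:
Bags: B1 = {a, b, d, e, h}  B2 = {a, b, d, e, g}  B3 = {a, b, c, d, g}  B4 = {a, b, d, f, g}
Tree: B1–B2, B2–B3, B3–B4
Each bag holds 5 vertices, so the decomposition has width 4, which upper-bounds the treewidth. Conversely, {a, b, d, e, g} is a clique of size 5, and the vertices of any clique must share a bag in every tree decomposition; so some bag has ≥ 5 vertices and tw(G) ≥ 4. Combining the bounds, tw(G) = 4.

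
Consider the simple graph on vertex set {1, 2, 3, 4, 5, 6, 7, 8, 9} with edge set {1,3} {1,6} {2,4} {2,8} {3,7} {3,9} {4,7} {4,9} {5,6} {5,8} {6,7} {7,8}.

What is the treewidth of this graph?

A width-3 tree decomposition is:
Bags: B1 = {2, 3, 4, 9}  B2 = {2, 3, 4, 7}  B3 = {2, 3, 7, 8}  B4 = {1, 3, 7, 8}  B5 = {1, 6, 7, 8}  B6 = {1, 5, 6, 8}
Tree: B1–B2, B2–B3, B3–B4, B4–B5, B5–B6
Each bag holds 4 vertices, so the decomposition has width 3, which upper-bounds the treewidth. For the lower bound: the 4 vertex sets {2,4,9}, {3}, {7}, {1,5,6,8} are disjoint, each induces a connected subgraph, and every pair is joined by at least one edge of G. Contracting each set to a single vertex therefore yields K_{4} as a minor, and since treewidth is minor-monotone, tw(G) ≥ tw(K_{4}) = 3. Hence tw(G) = 3 exactly.

3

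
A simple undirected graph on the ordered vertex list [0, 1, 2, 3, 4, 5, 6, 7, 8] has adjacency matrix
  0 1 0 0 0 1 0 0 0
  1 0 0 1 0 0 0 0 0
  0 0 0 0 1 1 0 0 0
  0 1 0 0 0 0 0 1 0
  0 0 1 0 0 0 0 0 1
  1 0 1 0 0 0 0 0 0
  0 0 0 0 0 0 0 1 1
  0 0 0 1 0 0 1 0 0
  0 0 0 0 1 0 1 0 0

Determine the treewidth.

2

A width-2 tree decomposition is:
Bags: B1 = {0, 2, 5}  B2 = {0, 2, 4}  B3 = {0, 4, 8}  B4 = {0, 6, 8}  B5 = {0, 6, 7}  B6 = {0, 3, 7}  B7 = {0, 1, 3}
Tree: B1–B2, B2–B3, B3–B4, B4–B5, B5–B6, B6–B7
The largest bag has 3 vertices, giving width 2; this decomposition certifies tw(G) ≤ 2. Since 0–5–2–4–8–6–7–3–1–0 is a cycle in G, G is not acyclic. Forests are exactly the graphs of treewidth ≤ 1, so tw(G) ≥ 2. Therefore the treewidth is 2.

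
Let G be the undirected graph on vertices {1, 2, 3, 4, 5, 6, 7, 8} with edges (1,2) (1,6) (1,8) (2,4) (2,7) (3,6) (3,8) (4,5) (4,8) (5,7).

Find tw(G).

2

A width-2 tree decomposition is:
Bags: B1 = {2, 5, 7}  B2 = {2, 4, 5}  B3 = {1, 2, 4}  B4 = {1, 4, 8}  B5 = {1, 6, 8}  B6 = {3, 6, 8}
Tree: B1–B2, B2–B3, B3–B4, B4–B5, B5–B6
Each bag holds 3 vertices, so the decomposition has width 2, which upper-bounds the treewidth. Since 7–5–4–2–7 is a cycle in G, G is not acyclic. Forests are exactly the graphs of treewidth ≤ 1, so tw(G) ≥ 2. Combining the bounds, tw(G) = 2.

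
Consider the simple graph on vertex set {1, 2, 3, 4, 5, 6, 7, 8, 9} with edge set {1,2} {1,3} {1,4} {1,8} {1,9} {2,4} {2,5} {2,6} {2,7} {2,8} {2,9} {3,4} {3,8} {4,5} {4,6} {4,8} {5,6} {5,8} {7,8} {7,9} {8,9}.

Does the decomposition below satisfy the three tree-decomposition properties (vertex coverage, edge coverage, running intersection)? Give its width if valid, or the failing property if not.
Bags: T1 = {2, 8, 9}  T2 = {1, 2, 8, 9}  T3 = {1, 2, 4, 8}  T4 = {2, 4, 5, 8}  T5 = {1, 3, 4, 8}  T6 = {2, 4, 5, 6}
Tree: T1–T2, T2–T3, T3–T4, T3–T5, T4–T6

No — vertex 7 appears in no bag.

A tree decomposition must satisfy three properties: every vertex lies in some bag; for every edge, both endpoints lie together in some bag; and for every vertex, the bags containing it form a connected subtree. Here vertex 7 appears in no bag, so the decomposition is invalid.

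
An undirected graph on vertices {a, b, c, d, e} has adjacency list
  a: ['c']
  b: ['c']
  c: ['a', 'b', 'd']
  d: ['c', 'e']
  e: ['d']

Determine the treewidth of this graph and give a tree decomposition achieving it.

Treewidth 1.
One optimal decomposition is:
Bags: B1 = {b, c}  B2 = {c, d}  B3 = {a, c}  B4 = {d, e}
Tree: B1–B2, B1–B3, B2–B4

Every bag has size at most 2, so the width is 2 − 1 = 1 and tw(G) ≤ 1. Since G has at least one edge (e.g. c–b), it is not an edgeless graph, so tw(G) ≥ 1. The upper and lower bounds meet at 1, so that is the treewidth.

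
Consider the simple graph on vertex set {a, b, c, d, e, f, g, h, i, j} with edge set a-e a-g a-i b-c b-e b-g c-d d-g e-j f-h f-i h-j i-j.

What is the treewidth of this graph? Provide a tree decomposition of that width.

Treewidth 2.
Bags: B1 = {f, h, i}  B2 = {h, i, j}  B3 = {a, i, j}  B4 = {a, e, j}  B5 = {a, e, g}  B6 = {b, e, g}  B7 = {b, d, g}  B8 = {b, c, d}
Tree: B1–B2, B2–B3, B3–B4, B4–B5, B5–B6, B6–B7, B7–B8

Every bag has size at most 3, so the width is 3 − 1 = 2 and tw(G) ≤ 2. Since f–h–j–i–f is a cycle in G, G is not acyclic. Forests are exactly the graphs of treewidth ≤ 1, so tw(G) ≥ 2. Combining the bounds, tw(G) = 2.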